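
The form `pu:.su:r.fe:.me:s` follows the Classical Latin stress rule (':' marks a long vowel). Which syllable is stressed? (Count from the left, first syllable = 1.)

Classical Latin: stress the penult if heavy (long vowel or closed), else the antepenult.
Weights: 2 su:r H, 3 fe: H, 4 me:s H.
The penult (syllable 3, fe:) is heavy, so it takes stress.
Stress on syllable 3: pu:.su:r.ˈfe:.me:s.

3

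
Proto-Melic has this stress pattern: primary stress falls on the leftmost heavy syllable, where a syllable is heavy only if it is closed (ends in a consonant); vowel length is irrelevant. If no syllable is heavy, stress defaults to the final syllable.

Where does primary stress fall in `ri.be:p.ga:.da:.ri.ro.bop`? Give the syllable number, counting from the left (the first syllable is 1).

2

Weights: 1 ri L, 2 be:p H, 3 ga: L, 4 da: L, 5 ri L, 6 ro L, 7 bop H.
Heavy syllables in the domain: 2, 7. The leftmost is syllable 2 (be:p).
Primary stress: syllable 2 → ri.ˈbe:p.ga:.da:.ri.ro.bop.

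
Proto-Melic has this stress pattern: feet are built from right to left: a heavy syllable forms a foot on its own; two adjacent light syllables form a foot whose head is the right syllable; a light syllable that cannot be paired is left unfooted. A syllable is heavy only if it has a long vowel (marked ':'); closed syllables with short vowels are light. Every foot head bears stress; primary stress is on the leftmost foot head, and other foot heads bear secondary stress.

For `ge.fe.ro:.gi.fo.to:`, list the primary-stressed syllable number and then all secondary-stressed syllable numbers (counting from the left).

Weights: 1 ge L, 2 fe L, 3 ro: H, 4 gi L, 5 fo L, 6 to: H.
Parse right to left (heavy = foot alone; LL = one foot; stranded L unfooted): (ge.ˈfe) (ˈro:) (gi.ˈfo) (ˈto:).
Foot heads: 2, 3, 5, 6.
Primary stress on the leftmost head = syllable 2.
Secondary stress on 3, 5, 6: ge.ˈfe.ˌro:.gi.ˌfo.ˌto:.

primary 2, secondary 3, 5, 6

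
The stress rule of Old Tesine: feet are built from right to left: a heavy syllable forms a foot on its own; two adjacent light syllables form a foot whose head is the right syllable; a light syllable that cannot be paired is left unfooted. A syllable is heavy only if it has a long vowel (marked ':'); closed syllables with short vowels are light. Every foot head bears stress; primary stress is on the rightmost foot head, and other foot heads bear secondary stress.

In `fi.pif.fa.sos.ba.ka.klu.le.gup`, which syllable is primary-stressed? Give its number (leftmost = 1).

Weights: 1 fi L, 2 pif L, 3 fa L, 4 sos L, 5 ba L, 6 ka L, 7 klu L, 8 le L, 9 gup L.
Parse right to left (heavy = foot alone; LL = one foot; stranded L unfooted): fi (pif.ˈfa) (sos.ˈba) (ka.ˈklu) (le.ˈgup).
Foot heads: 3, 5, 7, 9.
Primary stress on the rightmost head = syllable 9.
Primary stress: syllable 9 → fi.pif.fa.sos.ba.ka.klu.le.ˈgup.

9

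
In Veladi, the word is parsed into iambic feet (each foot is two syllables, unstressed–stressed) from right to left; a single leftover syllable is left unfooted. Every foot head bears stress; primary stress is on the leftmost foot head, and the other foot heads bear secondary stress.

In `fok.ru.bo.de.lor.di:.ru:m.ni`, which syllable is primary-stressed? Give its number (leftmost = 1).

Parse right to left into iambic (σˈσ) feet: (fok.ˈru) (bo.ˈde) (lor.ˈdi:) (ru:m.ˈni).
Foot heads (stressed positions): 2, 4, 6, 8.
End Rule Leftmost: primary stress on the leftmost head = syllable 2.
Primary stress: syllable 2 → fok.ˈru.bo.de.lor.di:.ru:m.ni.

2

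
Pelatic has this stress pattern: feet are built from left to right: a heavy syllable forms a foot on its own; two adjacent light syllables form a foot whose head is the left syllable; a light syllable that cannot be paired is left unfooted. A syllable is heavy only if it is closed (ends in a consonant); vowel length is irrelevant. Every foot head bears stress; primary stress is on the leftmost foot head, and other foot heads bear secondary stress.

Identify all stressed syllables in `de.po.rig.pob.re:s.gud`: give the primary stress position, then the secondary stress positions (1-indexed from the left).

primary 1, secondary 3, 4, 5, 6

Weights: 1 de L, 2 po L, 3 rig H, 4 pob H, 5 re:s H, 6 gud H.
Parse left to right (heavy = foot alone; LL = one foot; stranded L unfooted): (ˈde.po) (ˈrig) (ˈpob) (ˈre:s) (ˈgud).
Foot heads: 1, 3, 4, 5, 6.
Primary stress on the leftmost head = syllable 1.
Secondary stress on 3, 4, 5, 6: ˈde.po.ˌrig.ˌpob.ˌre:s.ˌgud.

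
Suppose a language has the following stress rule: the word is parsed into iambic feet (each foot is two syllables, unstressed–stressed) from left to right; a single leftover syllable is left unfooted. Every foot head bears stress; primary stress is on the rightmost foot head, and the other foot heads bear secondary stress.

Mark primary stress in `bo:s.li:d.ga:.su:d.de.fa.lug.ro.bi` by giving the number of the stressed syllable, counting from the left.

Parse left to right into iambic (σˈσ) feet: (bo:s.ˈli:d) (ga:.ˈsu:d) (de.ˈfa) (lug.ˈro) bi. Syllable 9 is left unfooted.
Foot heads (stressed positions): 2, 4, 6, 8.
End Rule Rightmost: primary stress on the rightmost head = syllable 8.
Primary stress: syllable 8 → bo:s.li:d.ga:.su:d.de.fa.lug.ˈro.bi.

8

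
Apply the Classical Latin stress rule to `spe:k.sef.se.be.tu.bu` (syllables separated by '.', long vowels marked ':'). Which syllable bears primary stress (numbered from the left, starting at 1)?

4

Classical Latin: stress the penult if heavy (long vowel or closed), else the antepenult.
Weights: 4 be L, 5 tu L, 6 bu L.
The penult (syllable 5, tu) is light, so stress falls on the antepenult (syllable 4, be).
Stress on syllable 4: spe:k.sef.se.ˈbe.tu.bu.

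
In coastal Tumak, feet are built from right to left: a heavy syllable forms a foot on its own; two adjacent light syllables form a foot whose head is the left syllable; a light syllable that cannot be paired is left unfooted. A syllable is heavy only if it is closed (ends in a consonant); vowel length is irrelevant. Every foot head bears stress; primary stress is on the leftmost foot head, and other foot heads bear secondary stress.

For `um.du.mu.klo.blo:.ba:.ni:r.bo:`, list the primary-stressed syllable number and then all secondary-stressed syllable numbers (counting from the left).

Weights: 1 um H, 2 du L, 3 mu L, 4 klo L, 5 blo: L, 6 ba: L, 7 ni:r H, 8 bo: L.
Parse right to left (heavy = foot alone; LL = one foot; stranded L unfooted): (ˈum) du (ˈmu.klo) (ˈblo:.ba:) (ˈni:r) bo:.
Foot heads: 1, 3, 5, 7.
Primary stress on the leftmost head = syllable 1.
Secondary stress on 3, 5, 7: ˈum.du.ˌmu.klo.ˌblo:.ba:.ˌni:r.bo:.

primary 1, secondary 3, 5, 7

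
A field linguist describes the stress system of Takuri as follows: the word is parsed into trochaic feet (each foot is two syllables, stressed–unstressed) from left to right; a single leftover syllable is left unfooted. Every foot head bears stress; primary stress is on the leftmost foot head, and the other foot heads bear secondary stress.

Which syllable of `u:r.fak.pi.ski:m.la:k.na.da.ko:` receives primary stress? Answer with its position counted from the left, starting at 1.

1

Parse left to right into trochaic (ˈσσ) feet: (ˈu:r.fak) (ˈpi.ski:m) (ˈla:k.na) (ˈda.ko:).
Foot heads (stressed positions): 1, 3, 5, 7.
End Rule Leftmost: primary stress on the leftmost head = syllable 1.
Primary stress: syllable 1 → ˈu:r.fak.pi.ski:m.la:k.na.da.ko:.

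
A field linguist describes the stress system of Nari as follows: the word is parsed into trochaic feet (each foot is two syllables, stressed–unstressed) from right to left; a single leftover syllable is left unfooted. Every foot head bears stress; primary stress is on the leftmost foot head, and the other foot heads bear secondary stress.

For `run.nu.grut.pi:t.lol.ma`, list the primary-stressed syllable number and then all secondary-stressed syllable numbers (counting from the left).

Parse right to left into trochaic (ˈσσ) feet: (ˈrun.nu) (ˈgrut.pi:t) (ˈlol.ma).
Foot heads (stressed positions): 1, 3, 5.
End Rule Leftmost: primary stress on the leftmost head = syllable 1.
Secondary stress on 3, 5: ˈrun.nu.ˌgrut.pi:t.ˌlol.ma.

primary 1, secondary 3, 5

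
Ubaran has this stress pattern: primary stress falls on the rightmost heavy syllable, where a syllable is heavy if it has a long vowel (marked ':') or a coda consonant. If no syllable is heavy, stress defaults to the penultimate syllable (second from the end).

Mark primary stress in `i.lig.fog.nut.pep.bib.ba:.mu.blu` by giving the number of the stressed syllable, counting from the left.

Weights: 1 i L, 2 lig H, 3 fog H, 4 nut H, 5 pep H, 6 bib H, 7 ba: H, 8 mu L, 9 blu L.
Heavy syllables in the domain: 2, 3, 4, 5, 6, 7. The rightmost is syllable 7 (ba:).
Primary stress: syllable 7 → i.lig.fog.nut.pep.bib.ˈba:.mu.blu.

7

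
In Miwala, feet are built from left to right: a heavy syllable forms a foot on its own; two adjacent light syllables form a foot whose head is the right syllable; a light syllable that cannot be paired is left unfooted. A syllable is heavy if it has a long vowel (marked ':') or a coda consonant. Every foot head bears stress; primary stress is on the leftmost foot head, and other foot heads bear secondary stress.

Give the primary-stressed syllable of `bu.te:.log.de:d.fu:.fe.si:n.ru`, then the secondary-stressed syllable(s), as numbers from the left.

primary 2, secondary 3, 4, 5, 7

Weights: 1 bu L, 2 te: H, 3 log H, 4 de:d H, 5 fu: H, 6 fe L, 7 si:n H, 8 ru L.
Parse left to right (heavy = foot alone; LL = one foot; stranded L unfooted): bu (ˈte:) (ˈlog) (ˈde:d) (ˈfu:) fe (ˈsi:n) ru.
Foot heads: 2, 3, 4, 5, 7.
Primary stress on the leftmost head = syllable 2.
Secondary stress on 3, 4, 5, 7: bu.ˈte:.ˌlog.ˌde:d.ˌfu:.fe.ˌsi:n.ru.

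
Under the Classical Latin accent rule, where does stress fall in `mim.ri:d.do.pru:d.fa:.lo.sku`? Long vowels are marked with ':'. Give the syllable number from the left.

Classical Latin: stress the penult if heavy (long vowel or closed), else the antepenult.
Weights: 5 fa: H, 6 lo L, 7 sku L.
The penult (syllable 6, lo) is light, so stress falls on the antepenult (syllable 5, fa:).
Stress on syllable 5: mim.ri:d.do.pru:d.ˈfa:.lo.sku.

5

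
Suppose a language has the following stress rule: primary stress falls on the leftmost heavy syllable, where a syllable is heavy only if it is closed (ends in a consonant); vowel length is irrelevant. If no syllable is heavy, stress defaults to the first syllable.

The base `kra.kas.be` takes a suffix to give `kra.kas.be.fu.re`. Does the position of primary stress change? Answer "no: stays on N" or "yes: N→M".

no: stays on 2

Base `kra.kas.be` (3 syllables):
  Weights: 1 kra L, 2 kas H, 3 be L.
  Heavy syllables in the domain: 2. The leftmost is syllable 2 (kas).
  → primary stress on syllable 2.
Suffixed `kra.kas.be.fu.re` (5 syllables):
  Weights: 1 kra L, 2 kas H, 3 be L, 4 fu L, 5 re L.
  Heavy syllables in the domain: 2. The leftmost is syllable 2 (kas).
  → primary stress on syllable 2.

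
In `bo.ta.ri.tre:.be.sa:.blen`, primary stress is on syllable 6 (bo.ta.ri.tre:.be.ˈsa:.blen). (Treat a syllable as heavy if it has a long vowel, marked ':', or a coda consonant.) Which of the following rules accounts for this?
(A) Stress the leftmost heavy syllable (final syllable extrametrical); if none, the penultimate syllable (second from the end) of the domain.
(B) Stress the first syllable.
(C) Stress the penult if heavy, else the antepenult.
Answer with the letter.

C

Rule A → syllable 4 (observed: 6).
Rule B → syllable 1 (observed: 6).
Rule C → syllable 6 ✓.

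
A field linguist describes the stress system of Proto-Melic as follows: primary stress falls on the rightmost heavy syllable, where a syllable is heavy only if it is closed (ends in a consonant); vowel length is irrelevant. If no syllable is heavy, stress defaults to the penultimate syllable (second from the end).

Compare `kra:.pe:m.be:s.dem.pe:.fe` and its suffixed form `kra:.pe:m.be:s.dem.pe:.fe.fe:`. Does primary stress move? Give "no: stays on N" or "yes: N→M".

Base `kra:.pe:m.be:s.dem.pe:.fe` (6 syllables):
  Weights: 1 kra: L, 2 pe:m H, 3 be:s H, 4 dem H, 5 pe: L, 6 fe L.
  Heavy syllables in the domain: 2, 3, 4. The rightmost is syllable 4 (dem).
  → primary stress on syllable 4.
Suffixed `kra:.pe:m.be:s.dem.pe:.fe.fe:` (7 syllables):
  Weights: 1 kra: L, 2 pe:m H, 3 be:s H, 4 dem H, 5 pe: L, 6 fe L, 7 fe: L.
  Heavy syllables in the domain: 2, 3, 4. The rightmost is syllable 4 (dem).
  → primary stress on syllable 4.

no: stays on 4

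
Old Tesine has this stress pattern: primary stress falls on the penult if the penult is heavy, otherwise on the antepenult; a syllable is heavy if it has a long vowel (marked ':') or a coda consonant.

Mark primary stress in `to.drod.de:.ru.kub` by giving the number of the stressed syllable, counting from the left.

Weights: 3 de: H, 4 ru L, 5 kub H.
The penult (syllable 4, ru) is light, so stress falls on the antepenult (syllable 3, de:).
Primary stress: syllable 3 → to.drod.ˈde:.ru.kub.

3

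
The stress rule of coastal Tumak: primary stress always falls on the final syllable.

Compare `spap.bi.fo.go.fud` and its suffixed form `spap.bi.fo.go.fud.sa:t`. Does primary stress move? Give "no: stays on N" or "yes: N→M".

Base `spap.bi.fo.go.fud` (5 syllables):
  The word has 5 syllables; the final syllable is syllable 5 (fud).
  → primary stress on syllable 5.
Suffixed `spap.bi.fo.go.fud.sa:t` (6 syllables):
  The word has 6 syllables; the final syllable is syllable 6 (sa:t).
  → primary stress on syllable 6.

yes: 5→6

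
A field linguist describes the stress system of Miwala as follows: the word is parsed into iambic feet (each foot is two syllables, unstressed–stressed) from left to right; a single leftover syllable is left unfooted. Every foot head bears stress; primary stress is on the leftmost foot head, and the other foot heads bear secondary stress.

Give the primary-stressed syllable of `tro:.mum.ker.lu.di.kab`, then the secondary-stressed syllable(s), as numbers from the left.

primary 2, secondary 4, 6

Parse left to right into iambic (σˈσ) feet: (tro:.ˈmum) (ker.ˈlu) (di.ˈkab).
Foot heads (stressed positions): 2, 4, 6.
End Rule Leftmost: primary stress on the leftmost head = syllable 2.
Secondary stress on 4, 6: tro:.ˈmum.ker.ˌlu.di.ˌkab.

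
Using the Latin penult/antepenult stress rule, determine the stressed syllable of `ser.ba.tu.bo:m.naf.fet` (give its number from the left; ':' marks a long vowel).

Classical Latin: stress the penult if heavy (long vowel or closed), else the antepenult.
Weights: 4 bo:m H, 5 naf H, 6 fet H.
The penult (syllable 5, naf) is heavy, so it takes stress.
Stress on syllable 5: ser.ba.tu.bo:m.ˈnaf.fet.

5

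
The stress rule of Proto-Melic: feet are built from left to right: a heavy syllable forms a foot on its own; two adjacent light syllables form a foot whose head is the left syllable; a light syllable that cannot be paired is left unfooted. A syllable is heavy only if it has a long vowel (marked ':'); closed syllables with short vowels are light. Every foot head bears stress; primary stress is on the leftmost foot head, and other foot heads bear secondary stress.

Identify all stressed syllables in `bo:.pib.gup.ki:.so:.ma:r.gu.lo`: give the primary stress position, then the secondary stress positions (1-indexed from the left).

primary 1, secondary 2, 4, 5, 6, 7

Weights: 1 bo: H, 2 pib L, 3 gup L, 4 ki: H, 5 so: H, 6 ma:r H, 7 gu L, 8 lo L.
Parse left to right (heavy = foot alone; LL = one foot; stranded L unfooted): (ˈbo:) (ˈpib.gup) (ˈki:) (ˈso:) (ˈma:r) (ˈgu.lo).
Foot heads: 1, 2, 4, 5, 6, 7.
Primary stress on the leftmost head = syllable 1.
Secondary stress on 2, 4, 5, 6, 7: ˈbo:.ˌpib.gup.ˌki:.ˌso:.ˌma:r.ˌgu.lo.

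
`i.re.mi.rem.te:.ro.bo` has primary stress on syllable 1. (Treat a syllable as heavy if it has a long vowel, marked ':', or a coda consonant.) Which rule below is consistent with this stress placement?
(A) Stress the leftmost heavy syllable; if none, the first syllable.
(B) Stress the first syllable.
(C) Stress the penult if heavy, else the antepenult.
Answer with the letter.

B

Rule A → syllable 4 (observed: 1).
Rule B → syllable 1 ✓.
Rule C → syllable 5 (observed: 1).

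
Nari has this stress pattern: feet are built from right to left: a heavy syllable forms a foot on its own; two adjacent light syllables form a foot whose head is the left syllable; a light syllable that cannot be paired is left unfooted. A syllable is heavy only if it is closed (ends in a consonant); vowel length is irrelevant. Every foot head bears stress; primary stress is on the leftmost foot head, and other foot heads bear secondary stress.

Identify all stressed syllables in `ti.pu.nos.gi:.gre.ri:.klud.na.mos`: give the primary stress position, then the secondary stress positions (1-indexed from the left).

Weights: 1 ti L, 2 pu L, 3 nos H, 4 gi: L, 5 gre L, 6 ri: L, 7 klud H, 8 na L, 9 mos H.
Parse right to left (heavy = foot alone; LL = one foot; stranded L unfooted): (ˈti.pu) (ˈnos) gi: (ˈgre.ri:) (ˈklud) na (ˈmos).
Foot heads: 1, 3, 5, 7, 9.
Primary stress on the leftmost head = syllable 1.
Secondary stress on 3, 5, 7, 9: ˈti.pu.ˌnos.gi:.ˌgre.ri:.ˌklud.na.ˌmos.

primary 1, secondary 3, 5, 7, 9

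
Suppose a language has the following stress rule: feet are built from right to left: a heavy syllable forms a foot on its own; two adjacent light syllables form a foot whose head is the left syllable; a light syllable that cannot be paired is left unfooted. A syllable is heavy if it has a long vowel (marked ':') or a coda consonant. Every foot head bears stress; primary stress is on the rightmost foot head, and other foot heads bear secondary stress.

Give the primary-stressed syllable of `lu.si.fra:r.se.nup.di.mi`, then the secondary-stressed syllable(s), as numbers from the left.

Weights: 1 lu L, 2 si L, 3 fra:r H, 4 se L, 5 nup H, 6 di L, 7 mi L.
Parse right to left (heavy = foot alone; LL = one foot; stranded L unfooted): (ˈlu.si) (ˈfra:r) se (ˈnup) (ˈdi.mi).
Foot heads: 1, 3, 5, 6.
Primary stress on the rightmost head = syllable 6.
Secondary stress on 1, 3, 5: ˌlu.si.ˌfra:r.se.ˌnup.ˈdi.mi.

primary 6, secondary 1, 3, 5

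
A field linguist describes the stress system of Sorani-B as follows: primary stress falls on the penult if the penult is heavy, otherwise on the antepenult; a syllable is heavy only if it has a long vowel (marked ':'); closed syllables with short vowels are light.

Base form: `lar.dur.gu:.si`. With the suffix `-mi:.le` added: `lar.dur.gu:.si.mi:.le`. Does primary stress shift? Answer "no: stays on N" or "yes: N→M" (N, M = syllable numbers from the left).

yes: 3→5

Base `lar.dur.gu:.si` (4 syllables):
  Weights: 2 dur L, 3 gu: H, 4 si L.
  The penult (syllable 3, gu:) is heavy, so it takes stress.
  → primary stress on syllable 3.
Suffixed `lar.dur.gu:.si.mi:.le` (6 syllables):
  Weights: 4 si L, 5 mi: H, 6 le L.
  The penult (syllable 5, mi:) is heavy, so it takes stress.
  → primary stress on syllable 5.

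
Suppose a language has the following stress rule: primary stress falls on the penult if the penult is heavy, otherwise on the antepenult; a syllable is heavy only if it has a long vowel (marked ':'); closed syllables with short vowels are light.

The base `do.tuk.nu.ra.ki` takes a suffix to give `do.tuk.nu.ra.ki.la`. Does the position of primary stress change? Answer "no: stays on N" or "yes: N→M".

Base `do.tuk.nu.ra.ki` (5 syllables):
  Weights: 3 nu L, 4 ra L, 5 ki L.
  The penult (syllable 4, ra) is light, so stress falls on the antepenult (syllable 3, nu).
  → primary stress on syllable 3.
Suffixed `do.tuk.nu.ra.ki.la` (6 syllables):
  Weights: 4 ra L, 5 ki L, 6 la L.
  The penult (syllable 5, ki) is light, so stress falls on the antepenult (syllable 4, ra).
  → primary stress on syllable 4.

yes: 3→4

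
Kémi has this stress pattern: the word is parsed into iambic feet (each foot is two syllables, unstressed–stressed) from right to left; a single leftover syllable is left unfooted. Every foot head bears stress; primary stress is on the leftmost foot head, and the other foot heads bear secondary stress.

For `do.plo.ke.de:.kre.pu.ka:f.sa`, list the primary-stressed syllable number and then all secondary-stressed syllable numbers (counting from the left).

Parse right to left into iambic (σˈσ) feet: (do.ˈplo) (ke.ˈde:) (kre.ˈpu) (ka:f.ˈsa).
Foot heads (stressed positions): 2, 4, 6, 8.
End Rule Leftmost: primary stress on the leftmost head = syllable 2.
Secondary stress on 4, 6, 8: do.ˈplo.ke.ˌde:.kre.ˌpu.ka:f.ˌsa.

primary 2, secondary 4, 6, 8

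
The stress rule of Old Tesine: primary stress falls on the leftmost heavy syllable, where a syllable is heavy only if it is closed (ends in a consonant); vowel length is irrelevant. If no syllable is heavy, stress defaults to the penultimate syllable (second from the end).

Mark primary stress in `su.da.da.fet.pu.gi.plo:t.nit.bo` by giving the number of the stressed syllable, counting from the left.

Weights: 1 su L, 2 da L, 3 da L, 4 fet H, 5 pu L, 6 gi L, 7 plo:t H, 8 nit H, 9 bo L.
Heavy syllables in the domain: 4, 7, 8. The leftmost is syllable 4 (fet).
Primary stress: syllable 4 → su.da.da.ˈfet.pu.gi.plo:t.nit.bo.

4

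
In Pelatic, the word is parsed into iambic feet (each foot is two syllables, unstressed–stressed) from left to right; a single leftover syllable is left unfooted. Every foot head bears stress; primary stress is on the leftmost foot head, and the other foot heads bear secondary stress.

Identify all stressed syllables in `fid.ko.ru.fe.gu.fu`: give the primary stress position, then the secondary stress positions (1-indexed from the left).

primary 2, secondary 4, 6

Parse left to right into iambic (σˈσ) feet: (fid.ˈko) (ru.ˈfe) (gu.ˈfu).
Foot heads (stressed positions): 2, 4, 6.
End Rule Leftmost: primary stress on the leftmost head = syllable 2.
Secondary stress on 4, 6: fid.ˈko.ru.ˌfe.gu.ˌfu.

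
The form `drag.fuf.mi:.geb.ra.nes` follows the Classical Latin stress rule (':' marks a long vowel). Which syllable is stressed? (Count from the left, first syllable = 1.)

4

Classical Latin: stress the penult if heavy (long vowel or closed), else the antepenult.
Weights: 4 geb H, 5 ra L, 6 nes H.
The penult (syllable 5, ra) is light, so stress falls on the antepenult (syllable 4, geb).
Stress on syllable 4: drag.fuf.mi:.ˈgeb.ra.nes.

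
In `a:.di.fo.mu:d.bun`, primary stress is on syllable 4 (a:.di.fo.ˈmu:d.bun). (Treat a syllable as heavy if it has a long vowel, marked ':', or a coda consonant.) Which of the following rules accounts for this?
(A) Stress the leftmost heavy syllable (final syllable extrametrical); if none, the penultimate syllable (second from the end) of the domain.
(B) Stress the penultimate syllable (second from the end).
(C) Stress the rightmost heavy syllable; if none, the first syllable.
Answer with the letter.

B

Rule A → syllable 1 (observed: 4).
Rule B → syllable 4 ✓.
Rule C → syllable 5 (observed: 4).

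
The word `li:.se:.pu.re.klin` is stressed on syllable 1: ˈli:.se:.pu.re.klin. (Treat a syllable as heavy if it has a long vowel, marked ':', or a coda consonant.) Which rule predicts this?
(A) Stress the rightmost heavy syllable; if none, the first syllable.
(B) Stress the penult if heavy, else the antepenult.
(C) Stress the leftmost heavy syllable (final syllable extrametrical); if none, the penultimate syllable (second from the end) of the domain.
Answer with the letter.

C

Rule A → syllable 5 (observed: 1).
Rule B → syllable 3 (observed: 1).
Rule C → syllable 1 ✓.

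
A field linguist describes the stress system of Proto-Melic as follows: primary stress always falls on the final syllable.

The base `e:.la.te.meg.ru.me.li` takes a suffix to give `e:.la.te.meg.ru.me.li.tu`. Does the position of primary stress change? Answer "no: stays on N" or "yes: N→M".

Base `e:.la.te.meg.ru.me.li` (7 syllables):
  The word has 7 syllables; the final syllable is syllable 7 (li).
  → primary stress on syllable 7.
Suffixed `e:.la.te.meg.ru.me.li.tu` (8 syllables):
  The word has 8 syllables; the final syllable is syllable 8 (tu).
  → primary stress on syllable 8.

yes: 7→8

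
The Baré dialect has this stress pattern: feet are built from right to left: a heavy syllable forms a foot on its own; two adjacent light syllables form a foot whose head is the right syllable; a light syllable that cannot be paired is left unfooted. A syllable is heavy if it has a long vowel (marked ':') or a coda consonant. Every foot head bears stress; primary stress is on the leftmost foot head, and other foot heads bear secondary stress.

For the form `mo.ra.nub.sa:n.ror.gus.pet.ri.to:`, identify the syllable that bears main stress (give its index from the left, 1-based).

Weights: 1 mo L, 2 ra L, 3 nub H, 4 sa:n H, 5 ror H, 6 gus H, 7 pet H, 8 ri L, 9 to: H.
Parse right to left (heavy = foot alone; LL = one foot; stranded L unfooted): (mo.ˈra) (ˈnub) (ˈsa:n) (ˈror) (ˈgus) (ˈpet) ri (ˈto:).
Foot heads: 2, 3, 4, 5, 6, 7, 9.
Primary stress on the leftmost head = syllable 2.
Primary stress: syllable 2 → mo.ˈra.nub.sa:n.ror.gus.pet.ri.to:.

2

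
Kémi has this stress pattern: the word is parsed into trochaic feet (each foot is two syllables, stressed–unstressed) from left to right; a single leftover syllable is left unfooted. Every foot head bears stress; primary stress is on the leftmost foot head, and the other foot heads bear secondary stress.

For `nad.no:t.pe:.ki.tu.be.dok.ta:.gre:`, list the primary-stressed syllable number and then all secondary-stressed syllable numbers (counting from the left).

primary 1, secondary 3, 5, 7

Parse left to right into trochaic (ˈσσ) feet: (ˈnad.no:t) (ˈpe:.ki) (ˈtu.be) (ˈdok.ta:) gre:. Syllable 9 is left unfooted.
Foot heads (stressed positions): 1, 3, 5, 7.
End Rule Leftmost: primary stress on the leftmost head = syllable 1.
Secondary stress on 3, 5, 7: ˈnad.no:t.ˌpe:.ki.ˌtu.be.ˌdok.ta:.gre:.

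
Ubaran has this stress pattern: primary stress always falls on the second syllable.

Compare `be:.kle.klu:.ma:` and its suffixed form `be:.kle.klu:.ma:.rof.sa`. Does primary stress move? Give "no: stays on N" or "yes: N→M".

no: stays on 2

Base `be:.kle.klu:.ma:` (4 syllables):
  The word has 4 syllables; the second syllable is syllable 2 (kle).
  → primary stress on syllable 2.
Suffixed `be:.kle.klu:.ma:.rof.sa` (6 syllables):
  The word has 6 syllables; the second syllable is syllable 2 (kle).
  → primary stress on syllable 2.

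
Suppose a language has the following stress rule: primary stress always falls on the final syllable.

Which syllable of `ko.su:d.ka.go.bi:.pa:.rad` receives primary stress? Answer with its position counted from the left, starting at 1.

7

The word has 7 syllables; the final syllable is syllable 7 (rad).
Primary stress: syllable 7 → ko.su:d.ka.go.bi:.pa:.ˈrad.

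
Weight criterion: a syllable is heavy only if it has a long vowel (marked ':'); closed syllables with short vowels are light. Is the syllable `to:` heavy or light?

`to:`: long vowel, open (no coda). Long vowel → heavy.

heavy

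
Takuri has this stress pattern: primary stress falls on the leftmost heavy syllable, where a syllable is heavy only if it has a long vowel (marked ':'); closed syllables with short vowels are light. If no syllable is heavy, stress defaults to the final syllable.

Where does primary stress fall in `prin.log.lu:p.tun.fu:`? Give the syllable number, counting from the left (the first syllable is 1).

Weights: 1 prin L, 2 log L, 3 lu:p H, 4 tun L, 5 fu: H.
Heavy syllables in the domain: 3, 5. The leftmost is syllable 3 (lu:p).
Primary stress: syllable 3 → prin.log.ˈlu:p.tun.fu:.

3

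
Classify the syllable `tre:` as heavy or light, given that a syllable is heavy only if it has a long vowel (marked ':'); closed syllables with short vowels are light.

`tre:`: long vowel, open (no coda). Long vowel → heavy.

heavy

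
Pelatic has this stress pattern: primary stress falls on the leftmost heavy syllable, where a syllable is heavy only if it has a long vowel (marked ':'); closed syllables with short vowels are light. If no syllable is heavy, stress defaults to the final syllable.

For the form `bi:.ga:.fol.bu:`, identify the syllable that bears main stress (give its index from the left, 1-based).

1

Weights: 1 bi: H, 2 ga: H, 3 fol L, 4 bu: H.
Heavy syllables in the domain: 1, 2, 4. The leftmost is syllable 1 (bi:).
Primary stress: syllable 1 → ˈbi:.ga:.fol.bu:.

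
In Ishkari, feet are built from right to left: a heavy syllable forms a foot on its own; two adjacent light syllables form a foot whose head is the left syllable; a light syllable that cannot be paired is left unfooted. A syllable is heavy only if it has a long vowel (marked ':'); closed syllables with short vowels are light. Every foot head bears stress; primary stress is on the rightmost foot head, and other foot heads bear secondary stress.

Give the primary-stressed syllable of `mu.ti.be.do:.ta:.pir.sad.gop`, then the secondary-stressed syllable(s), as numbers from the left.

Weights: 1 mu L, 2 ti L, 3 be L, 4 do: H, 5 ta: H, 6 pir L, 7 sad L, 8 gop L.
Parse right to left (heavy = foot alone; LL = one foot; stranded L unfooted): mu (ˈti.be) (ˈdo:) (ˈta:) pir (ˈsad.gop).
Foot heads: 2, 4, 5, 7.
Primary stress on the rightmost head = syllable 7.
Secondary stress on 2, 4, 5: mu.ˌti.be.ˌdo:.ˌta:.pir.ˈsad.gop.

primary 7, secondary 2, 4, 5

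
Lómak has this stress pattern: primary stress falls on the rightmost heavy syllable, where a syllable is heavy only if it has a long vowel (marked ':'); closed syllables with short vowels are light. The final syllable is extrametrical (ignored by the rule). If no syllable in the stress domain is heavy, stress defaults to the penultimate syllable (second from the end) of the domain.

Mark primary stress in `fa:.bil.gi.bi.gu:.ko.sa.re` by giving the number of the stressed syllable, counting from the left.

5

The final syllable (8, re) is extrametrical; the stress domain is syllables 1–7.
Weights: 1 fa: H, 2 bil L, 3 gi L, 4 bi L, 5 gu: H, 6 ko L, 7 sa L.
Heavy syllables in the domain: 1, 5. The rightmost is syllable 5 (gu:).
Primary stress: syllable 5 → fa:.bil.gi.bi.ˈgu:.ko.sa.re.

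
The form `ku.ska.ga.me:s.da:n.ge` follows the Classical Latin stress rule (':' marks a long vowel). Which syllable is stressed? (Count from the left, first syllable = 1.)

5

Classical Latin: stress the penult if heavy (long vowel or closed), else the antepenult.
Weights: 4 me:s H, 5 da:n H, 6 ge L.
The penult (syllable 5, da:n) is heavy, so it takes stress.
Stress on syllable 5: ku.ska.ga.me:s.ˈda:n.ge.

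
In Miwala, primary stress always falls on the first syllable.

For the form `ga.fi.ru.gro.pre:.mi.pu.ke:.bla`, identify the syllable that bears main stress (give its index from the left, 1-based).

1

The word has 9 syllables; the first syllable is syllable 1 (ga).
Primary stress: syllable 1 → ˈga.fi.ru.gro.pre:.mi.pu.ke:.bla.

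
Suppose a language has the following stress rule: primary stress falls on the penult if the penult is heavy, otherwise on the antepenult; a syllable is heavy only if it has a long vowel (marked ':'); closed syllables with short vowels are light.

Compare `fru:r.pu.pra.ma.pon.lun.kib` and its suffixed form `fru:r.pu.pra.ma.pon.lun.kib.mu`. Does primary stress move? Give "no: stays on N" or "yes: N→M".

yes: 5→6

Base `fru:r.pu.pra.ma.pon.lun.kib` (7 syllables):
  Weights: 5 pon L, 6 lun L, 7 kib L.
  The penult (syllable 6, lun) is light, so stress falls on the antepenult (syllable 5, pon).
  → primary stress on syllable 5.
Suffixed `fru:r.pu.pra.ma.pon.lun.kib.mu` (8 syllables):
  Weights: 6 lun L, 7 kib L, 8 mu L.
  The penult (syllable 7, kib) is light, so stress falls on the antepenult (syllable 6, lun).
  → primary stress on syllable 6.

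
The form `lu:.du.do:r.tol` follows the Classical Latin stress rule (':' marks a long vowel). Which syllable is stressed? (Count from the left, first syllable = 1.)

Classical Latin: stress the penult if heavy (long vowel or closed), else the antepenult.
Weights: 2 du L, 3 do:r H, 4 tol H.
The penult (syllable 3, do:r) is heavy, so it takes stress.
Stress on syllable 3: lu:.du.ˈdo:r.tol.

3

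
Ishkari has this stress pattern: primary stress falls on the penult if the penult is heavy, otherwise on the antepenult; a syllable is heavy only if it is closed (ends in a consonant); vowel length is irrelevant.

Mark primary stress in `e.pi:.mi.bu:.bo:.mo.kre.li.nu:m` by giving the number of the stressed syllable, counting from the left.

Weights: 7 kre L, 8 li L, 9 nu:m H.
The penult (syllable 8, li) is light, so stress falls on the antepenult (syllable 7, kre).
Primary stress: syllable 7 → e.pi:.mi.bu:.bo:.mo.ˈkre.li.nu:m.

7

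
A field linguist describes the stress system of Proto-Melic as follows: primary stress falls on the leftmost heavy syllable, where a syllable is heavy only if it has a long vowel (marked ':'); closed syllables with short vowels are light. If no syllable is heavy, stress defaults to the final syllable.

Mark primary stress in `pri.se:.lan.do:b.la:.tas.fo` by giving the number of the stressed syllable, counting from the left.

Weights: 1 pri L, 2 se: H, 3 lan L, 4 do:b H, 5 la: H, 6 tas L, 7 fo L.
Heavy syllables in the domain: 2, 4, 5. The leftmost is syllable 2 (se:).
Primary stress: syllable 2 → pri.ˈse:.lan.do:b.la:.tas.fo.

2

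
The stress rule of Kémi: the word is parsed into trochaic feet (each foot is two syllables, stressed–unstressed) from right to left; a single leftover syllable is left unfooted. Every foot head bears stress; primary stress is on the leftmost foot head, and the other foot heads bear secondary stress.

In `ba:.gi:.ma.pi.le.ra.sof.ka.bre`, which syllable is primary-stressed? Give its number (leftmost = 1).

Parse right to left into trochaic (ˈσσ) feet: ba: (ˈgi:.ma) (ˈpi.le) (ˈra.sof) (ˈka.bre). Syllable 1 is left unfooted.
Foot heads (stressed positions): 2, 4, 6, 8.
End Rule Leftmost: primary stress on the leftmost head = syllable 2.
Primary stress: syllable 2 → ba:.ˈgi:.ma.pi.le.ra.sof.ka.bre.

2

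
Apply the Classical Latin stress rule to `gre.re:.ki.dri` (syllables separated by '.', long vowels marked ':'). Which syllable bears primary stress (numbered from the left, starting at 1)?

Classical Latin: stress the penult if heavy (long vowel or closed), else the antepenult.
Weights: 2 re: H, 3 ki L, 4 dri L.
The penult (syllable 3, ki) is light, so stress falls on the antepenult (syllable 2, re:).
Stress on syllable 2: gre.ˈre:.ki.dri.

2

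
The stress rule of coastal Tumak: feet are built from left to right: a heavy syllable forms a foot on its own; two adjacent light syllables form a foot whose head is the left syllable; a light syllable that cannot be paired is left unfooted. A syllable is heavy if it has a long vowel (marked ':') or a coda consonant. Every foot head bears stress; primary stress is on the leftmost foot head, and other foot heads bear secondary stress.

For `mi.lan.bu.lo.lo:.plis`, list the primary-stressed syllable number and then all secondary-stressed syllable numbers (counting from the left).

primary 2, secondary 3, 5, 6

Weights: 1 mi L, 2 lan H, 3 bu L, 4 lo L, 5 lo: H, 6 plis H.
Parse left to right (heavy = foot alone; LL = one foot; stranded L unfooted): mi (ˈlan) (ˈbu.lo) (ˈlo:) (ˈplis).
Foot heads: 2, 3, 5, 6.
Primary stress on the leftmost head = syllable 2.
Secondary stress on 3, 5, 6: mi.ˈlan.ˌbu.lo.ˌlo:.ˌplis.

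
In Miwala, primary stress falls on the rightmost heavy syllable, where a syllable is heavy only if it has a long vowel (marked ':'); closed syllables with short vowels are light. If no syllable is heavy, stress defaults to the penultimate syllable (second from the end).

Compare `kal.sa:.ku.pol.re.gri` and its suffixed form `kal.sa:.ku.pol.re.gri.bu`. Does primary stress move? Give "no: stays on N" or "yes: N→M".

no: stays on 2

Base `kal.sa:.ku.pol.re.gri` (6 syllables):
  Weights: 1 kal L, 2 sa: H, 3 ku L, 4 pol L, 5 re L, 6 gri L.
  Heavy syllables in the domain: 2. The rightmost is syllable 2 (sa:).
  → primary stress on syllable 2.
Suffixed `kal.sa:.ku.pol.re.gri.bu` (7 syllables):
  Weights: 1 kal L, 2 sa: H, 3 ku L, 4 pol L, 5 re L, 6 gri L, 7 bu L.
  Heavy syllables in the domain: 2. The rightmost is syllable 2 (sa:).
  → primary stress on syllable 2.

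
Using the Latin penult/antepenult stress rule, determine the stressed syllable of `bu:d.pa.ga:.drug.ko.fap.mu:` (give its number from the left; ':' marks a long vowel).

Classical Latin: stress the penult if heavy (long vowel or closed), else the antepenult.
Weights: 5 ko L, 6 fap H, 7 mu: H.
The penult (syllable 6, fap) is heavy, so it takes stress.
Stress on syllable 6: bu:d.pa.ga:.drug.ko.ˈfap.mu:.

6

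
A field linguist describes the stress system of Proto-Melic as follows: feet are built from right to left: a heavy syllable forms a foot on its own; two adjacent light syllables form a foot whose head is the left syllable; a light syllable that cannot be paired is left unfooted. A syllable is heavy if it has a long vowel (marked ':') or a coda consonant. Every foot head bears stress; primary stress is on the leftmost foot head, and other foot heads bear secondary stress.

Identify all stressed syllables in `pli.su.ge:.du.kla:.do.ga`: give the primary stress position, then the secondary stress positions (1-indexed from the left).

Weights: 1 pli L, 2 su L, 3 ge: H, 4 du L, 5 kla: H, 6 do L, 7 ga L.
Parse right to left (heavy = foot alone; LL = one foot; stranded L unfooted): (ˈpli.su) (ˈge:) du (ˈkla:) (ˈdo.ga).
Foot heads: 1, 3, 5, 6.
Primary stress on the leftmost head = syllable 1.
Secondary stress on 3, 5, 6: ˈpli.su.ˌge:.du.ˌkla:.ˌdo.ga.

primary 1, secondary 3, 5, 6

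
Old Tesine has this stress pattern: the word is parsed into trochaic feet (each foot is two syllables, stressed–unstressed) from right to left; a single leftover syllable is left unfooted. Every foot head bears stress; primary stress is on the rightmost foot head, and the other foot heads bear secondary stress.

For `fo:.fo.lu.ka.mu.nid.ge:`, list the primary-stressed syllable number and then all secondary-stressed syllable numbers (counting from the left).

Parse right to left into trochaic (ˈσσ) feet: fo: (ˈfo.lu) (ˈka.mu) (ˈnid.ge:). Syllable 1 is left unfooted.
Foot heads (stressed positions): 2, 4, 6.
End Rule Rightmost: primary stress on the rightmost head = syllable 6.
Secondary stress on 2, 4: fo:.ˌfo.lu.ˌka.mu.ˈnid.ge:.

primary 6, secondary 2, 4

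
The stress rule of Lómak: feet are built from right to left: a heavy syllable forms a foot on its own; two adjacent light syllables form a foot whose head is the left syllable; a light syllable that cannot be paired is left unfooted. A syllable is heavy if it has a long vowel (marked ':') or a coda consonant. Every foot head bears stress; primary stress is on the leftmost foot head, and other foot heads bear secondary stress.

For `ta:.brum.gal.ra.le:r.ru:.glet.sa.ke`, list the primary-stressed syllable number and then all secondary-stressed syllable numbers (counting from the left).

Weights: 1 ta: H, 2 brum H, 3 gal H, 4 ra L, 5 le:r H, 6 ru: H, 7 glet H, 8 sa L, 9 ke L.
Parse right to left (heavy = foot alone; LL = one foot; stranded L unfooted): (ˈta:) (ˈbrum) (ˈgal) ra (ˈle:r) (ˈru:) (ˈglet) (ˈsa.ke).
Foot heads: 1, 2, 3, 5, 6, 7, 8.
Primary stress on the leftmost head = syllable 1.
Secondary stress on 2, 3, 5, 6, 7, 8: ˈta:.ˌbrum.ˌgal.ra.ˌle:r.ˌru:.ˌglet.ˌsa.ke.

primary 1, secondary 2, 3, 5, 6, 7, 8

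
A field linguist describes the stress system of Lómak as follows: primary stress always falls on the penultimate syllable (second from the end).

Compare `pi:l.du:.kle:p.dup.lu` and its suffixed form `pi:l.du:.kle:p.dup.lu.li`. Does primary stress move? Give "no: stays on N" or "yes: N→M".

Base `pi:l.du:.kle:p.dup.lu` (5 syllables):
  The word has 5 syllables; the penultimate syllable (second from the end) is syllable 4 (dup).
  → primary stress on syllable 4.
Suffixed `pi:l.du:.kle:p.dup.lu.li` (6 syllables):
  The word has 6 syllables; the penultimate syllable (second from the end) is syllable 5 (lu).
  → primary stress on syllable 5.

yes: 4→5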